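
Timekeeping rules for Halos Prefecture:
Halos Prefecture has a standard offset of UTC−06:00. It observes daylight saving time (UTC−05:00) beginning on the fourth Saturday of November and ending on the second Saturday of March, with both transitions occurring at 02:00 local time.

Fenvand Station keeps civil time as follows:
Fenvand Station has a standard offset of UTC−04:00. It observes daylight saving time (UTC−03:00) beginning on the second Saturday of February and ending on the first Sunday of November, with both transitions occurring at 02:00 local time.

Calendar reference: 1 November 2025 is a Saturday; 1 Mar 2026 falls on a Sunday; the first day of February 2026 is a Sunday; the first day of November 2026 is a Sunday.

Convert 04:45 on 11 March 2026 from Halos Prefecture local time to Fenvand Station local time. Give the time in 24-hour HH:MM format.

1 November 2025 is a Saturday, so the first Saturday is November 1 and the fourth is November 22.
1 March 2026 is a Sunday, so the first Saturday is March 7 and the second is March 14.
11 March 2026 falls between 22 November 2025 and 14 March 2026, so daylight saving is in effect and Halos Prefecture is at UTC−05:00.
04:45 Halos Prefecture + 5h = 09:45 UTC.
1 February 2026 is a Sunday, so the first Saturday is February 7 and the second is February 14.
1 November 2026 is a Sunday, so the first Sunday is November 1.
At the standard offset (UTC−04:00), 09:45 UTC − 4h = 05:45 Fenvand Station standard time.
The standard-time date in Fenvand Station, 11 March 2026, lies within the daylight-saving period (14 February – 1 November), so Fenvand Station is on daylight time, UTC−03:00.
09:45 UTC − 3h = 06:45 Fenvand Station.

06:45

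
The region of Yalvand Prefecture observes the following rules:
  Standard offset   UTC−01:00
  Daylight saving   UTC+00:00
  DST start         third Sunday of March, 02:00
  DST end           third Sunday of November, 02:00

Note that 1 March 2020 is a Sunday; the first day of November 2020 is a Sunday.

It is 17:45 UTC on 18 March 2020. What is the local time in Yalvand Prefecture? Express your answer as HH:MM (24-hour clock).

17:45

1 March 2020 is a Sunday, so the first Sunday is March 1 and the third is March 15.
1 November 2020 is a Sunday, so the first Sunday is November 1 and the third is November 15.
At the standard offset (UTC−01:00), 17:45 UTC − 1h = 16:45 Yalvand Prefecture standard time.
Daylight saving runs 15 March – 15 November; the standard-time date in Yalvand Prefecture, 18 March 2020, is inside that window, so Yalvand Prefecture is at UTC+00:00.
17:45 UTC + 0h = 17:45 local.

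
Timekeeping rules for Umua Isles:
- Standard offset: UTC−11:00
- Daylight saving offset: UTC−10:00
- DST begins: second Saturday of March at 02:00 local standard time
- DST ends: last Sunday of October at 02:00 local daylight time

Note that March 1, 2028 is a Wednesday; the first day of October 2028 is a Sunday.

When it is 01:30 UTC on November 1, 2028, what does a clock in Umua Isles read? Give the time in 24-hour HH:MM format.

1 March 2028 is a Wednesday, so the first Saturday is March 4 and the second is March 11.
1 October 2028 is a Sunday, so Sundays fall on 1, 8, 15, 22, 29; the last is October 29.
At the standard offset (UTC−11:00), 01:30 UTC − 11h = 14:30 Umua Isles standard time (rolling into the previous day, 31 October 2028).
Daylight saving runs 11 March – 29 October; the standard-time date in Umua Isles, October 31, 2028, is outside that window, so Umua Isles is on standard time at UTC−11:00.
01:30 UTC − 11h = 14:30 local (rolling into the previous day, 31 October 2028).

14:30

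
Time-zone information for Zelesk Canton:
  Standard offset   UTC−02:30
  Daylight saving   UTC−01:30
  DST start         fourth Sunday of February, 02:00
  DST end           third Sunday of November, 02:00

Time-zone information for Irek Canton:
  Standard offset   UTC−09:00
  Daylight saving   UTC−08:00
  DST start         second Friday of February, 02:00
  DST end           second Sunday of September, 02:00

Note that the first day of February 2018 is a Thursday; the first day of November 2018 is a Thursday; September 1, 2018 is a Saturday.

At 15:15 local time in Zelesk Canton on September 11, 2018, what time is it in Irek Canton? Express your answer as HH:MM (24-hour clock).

1 February 2018 is a Thursday, so the first Sunday is February 4 and the fourth is February 25.
1 November 2018 is a Thursday, so the first Sunday is November 4 and the third is November 18.
Daylight saving runs 25 February – 18 November; September 11, 2018 is inside that window, so Zelesk Canton is at UTC−01:30.
15:15 Zelesk Canton + 1h30m = 16:45 UTC.
1 February 2018 is a Thursday, so the first Friday is February 2 and the second is February 9.
1 September 2018 is a Saturday, so the first Sunday is September 2 and the second is September 9.
At the standard offset (UTC−09:00), 16:45 UTC − 9h = 07:45 Irek Canton standard time.
Daylight saving runs 9 February – 9 September; the standard-time date in Irek Canton, September 11, 2018, is outside that window, so Irek Canton is on standard time at UTC−09:00.
16:45 UTC − 9h = 07:45 Irek Canton.

07:45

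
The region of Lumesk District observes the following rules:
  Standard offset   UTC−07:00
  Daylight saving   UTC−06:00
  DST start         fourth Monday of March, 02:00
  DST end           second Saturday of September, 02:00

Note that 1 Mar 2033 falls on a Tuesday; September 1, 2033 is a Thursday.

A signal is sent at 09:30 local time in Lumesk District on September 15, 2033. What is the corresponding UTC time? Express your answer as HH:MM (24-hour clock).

1 March 2033 is a Tuesday, so the first Monday is March 7 and the fourth is March 28.
1 September 2033 is a Thursday, so the first Saturday is September 3 and the second is September 10.
September 15, 2033 does not fall between 28 March and 10 September, so daylight saving is not in effect and Lumesk District is at UTC−07:00.
09:30 local + 7h = 16:30 UTC.

16:30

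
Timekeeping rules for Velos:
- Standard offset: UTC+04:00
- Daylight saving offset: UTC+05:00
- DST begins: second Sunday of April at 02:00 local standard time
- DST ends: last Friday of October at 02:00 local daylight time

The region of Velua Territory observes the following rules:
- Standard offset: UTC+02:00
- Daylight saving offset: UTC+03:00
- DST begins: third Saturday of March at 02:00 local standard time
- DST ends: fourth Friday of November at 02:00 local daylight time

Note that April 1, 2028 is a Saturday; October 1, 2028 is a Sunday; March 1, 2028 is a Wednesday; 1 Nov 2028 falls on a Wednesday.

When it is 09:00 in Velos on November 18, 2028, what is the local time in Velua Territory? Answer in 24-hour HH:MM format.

1 April 2028 is a Saturday, so the first Sunday is April 2 and the second is April 9.
1 October 2028 is a Sunday, so Fridays fall on 6, 13, 20, 27; the last is October 27.
Daylight saving runs 9 April – 27 October; November 18, 2028 is outside that window, so Velos is on standard time at UTC+04:00.
09:00 Velos − 4h = 05:00 UTC.
1 March 2028 is a Wednesday, so the first Saturday is March 4 and the third is March 18.
1 November 2028 is a Wednesday, so the first Friday is November 3 and the fourth is November 24.
At the standard offset (UTC+02:00), 05:00 UTC + 2h = 07:00 Velua Territory standard time.
The standard-time date in Velua Territory, November 18, 2028, lies within the daylight-saving period (18 March – 24 November), so Velua Territory is on daylight time, UTC+03:00.
05:00 UTC + 3h = 08:00 Velua Territory.

08:00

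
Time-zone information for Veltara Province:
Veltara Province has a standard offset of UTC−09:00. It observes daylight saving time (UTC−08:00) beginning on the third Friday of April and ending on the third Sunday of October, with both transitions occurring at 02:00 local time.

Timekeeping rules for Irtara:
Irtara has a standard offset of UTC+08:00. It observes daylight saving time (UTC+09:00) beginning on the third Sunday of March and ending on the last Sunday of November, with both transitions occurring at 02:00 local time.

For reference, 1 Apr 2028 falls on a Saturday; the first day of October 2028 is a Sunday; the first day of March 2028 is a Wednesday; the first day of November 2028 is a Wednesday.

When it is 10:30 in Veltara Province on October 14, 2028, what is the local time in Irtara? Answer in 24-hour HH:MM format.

03:30

1 April 2028 is a Saturday, so the first Friday is April 7 and the third is April 21.
1 October 2028 is a Sunday, so the first Sunday is October 1 and the third is October 15.
Daylight saving runs 21 April – 15 October; October 14, 2028 is inside that window, so Veltara Province is at UTC−08:00.
10:30 Veltara Province + 8h = 18:30 UTC.
1 March 2028 is a Wednesday, so the first Sunday is March 5 and the third is March 19.
1 November 2028 is a Wednesday, so Sundays fall on 5, 12, 19, 26; the last is November 26.
At the standard offset (UTC+08:00), 18:30 UTC + 8h = 02:30 Irtara standard time (rolling into the next day, 15 October 2028).
Daylight saving runs 19 March – 26 November; the standard-time date in Irtara, October 15, 2028, is inside that window, so Irtara is at UTC+09:00.
18:30 UTC + 9h = 03:30 Irtara (rolling into the next day, 15 October 2028).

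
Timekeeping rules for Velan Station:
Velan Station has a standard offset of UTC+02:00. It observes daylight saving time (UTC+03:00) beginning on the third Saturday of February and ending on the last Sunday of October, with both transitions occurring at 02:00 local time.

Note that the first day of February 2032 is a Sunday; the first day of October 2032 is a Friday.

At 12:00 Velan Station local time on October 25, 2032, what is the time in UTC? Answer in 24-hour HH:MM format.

1 February 2032 is a Sunday, so the first Saturday is February 7 and the third is February 21.
1 October 2032 is a Friday, so Sundays fall on 3, 10, 17, 24, 31; the last is October 31.
October 25, 2032 lies within the daylight-saving period (21 February – 31 October), so Velan Station is on daylight time, UTC+03:00.
12:00 local − 3h = 09:00 UTC.

09:00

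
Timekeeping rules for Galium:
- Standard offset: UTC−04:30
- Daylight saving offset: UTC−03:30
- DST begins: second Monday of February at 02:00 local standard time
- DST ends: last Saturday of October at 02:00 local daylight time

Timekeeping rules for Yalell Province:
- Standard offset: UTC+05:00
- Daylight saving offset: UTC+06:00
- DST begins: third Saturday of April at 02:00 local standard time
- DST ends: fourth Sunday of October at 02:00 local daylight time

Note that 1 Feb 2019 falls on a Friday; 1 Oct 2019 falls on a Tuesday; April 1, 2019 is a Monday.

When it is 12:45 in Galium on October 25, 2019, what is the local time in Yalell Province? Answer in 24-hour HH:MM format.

1 February 2019 is a Friday, so the first Monday is February 4 and the second is February 11.
1 October 2019 is a Tuesday, so Saturdays fall on 5, 12, 19, 26; the last is October 26.
Daylight saving runs 11 February – 26 October; October 25, 2019 is inside that window, so Galium is at UTC−03:30.
12:45 Galium + 3h30m = 16:15 UTC.
1 April 2019 is a Monday, so the first Saturday is April 6 and the third is April 20.
1 October 2019 is a Tuesday, so the first Sunday is October 6 and the fourth is October 27.
At the standard offset (UTC+05:00), 16:15 UTC + 5h = 21:15 Yalell Province standard time.
The standard-time date in Yalell Province, October 25, 2019, lies within the daylight-saving period (20 April – 27 October), so Yalell Province is on daylight time, UTC+06:00.
16:15 UTC + 6h = 22:15 Yalell Province.

22:15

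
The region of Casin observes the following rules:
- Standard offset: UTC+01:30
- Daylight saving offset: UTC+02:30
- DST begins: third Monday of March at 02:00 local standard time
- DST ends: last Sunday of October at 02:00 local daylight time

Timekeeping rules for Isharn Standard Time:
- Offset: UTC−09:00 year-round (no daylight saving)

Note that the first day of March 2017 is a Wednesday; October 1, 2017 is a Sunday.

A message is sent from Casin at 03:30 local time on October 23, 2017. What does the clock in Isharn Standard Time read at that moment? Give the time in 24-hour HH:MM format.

16:00

1 March 2017 is a Wednesday, so the first Monday is March 6 and the third is March 20.
1 October 2017 is a Sunday, so Sundays fall on 1, 8, 15, 22, 29; the last is October 29.
October 23, 2017 lies within the daylight-saving period (20 March – 29 October), so Casin is on daylight time, UTC+02:30.
03:30 Casin − 2h30m = 01:00 UTC.
Isharn Standard Time stays on UTC−09:00 all year.
01:00 UTC − 9h = 16:00 Isharn Standard Time (rolling into the previous day, 22 October 2017).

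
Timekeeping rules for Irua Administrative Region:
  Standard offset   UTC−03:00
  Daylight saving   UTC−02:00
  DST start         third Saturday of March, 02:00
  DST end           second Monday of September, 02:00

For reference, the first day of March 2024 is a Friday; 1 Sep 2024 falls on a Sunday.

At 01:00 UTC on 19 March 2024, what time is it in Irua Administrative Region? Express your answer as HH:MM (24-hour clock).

1 March 2024 is a Friday, so the first Saturday is March 2 and the third is March 16.
1 September 2024 is a Sunday, so the first Monday is September 2 and the second is September 9.
At the standard offset (UTC−03:00), 01:00 UTC − 3h = 22:00 Irua Administrative Region standard time (rolling into the previous day, 18 March 2024).
The standard-time date in Irua Administrative Region, 18 March 2024, lies within the daylight-saving period (16 March – 9 September), so Irua Administrative Region is on daylight time, UTC−02:00.
01:00 UTC − 2h = 23:00 local (rolling into the previous day, 18 March 2024).

23:00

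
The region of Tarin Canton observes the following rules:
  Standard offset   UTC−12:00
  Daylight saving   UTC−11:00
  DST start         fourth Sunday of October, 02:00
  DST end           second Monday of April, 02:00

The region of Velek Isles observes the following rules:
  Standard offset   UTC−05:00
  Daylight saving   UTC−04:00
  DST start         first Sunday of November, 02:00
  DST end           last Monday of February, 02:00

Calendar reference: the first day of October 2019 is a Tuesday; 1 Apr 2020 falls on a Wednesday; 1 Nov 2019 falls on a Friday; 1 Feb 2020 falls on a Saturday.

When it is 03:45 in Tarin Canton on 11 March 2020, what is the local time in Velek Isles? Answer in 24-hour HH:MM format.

09:45

1 October 2019 is a Tuesday, so the first Sunday is October 6 and the fourth is October 27.
1 April 2020 is a Wednesday, so the first Monday is April 6 and the second is April 13.
Daylight saving runs 27 October 2019 – 13 April 2020; 11 March 2020 is inside that window, so Tarin Canton is at UTC−11:00.
03:45 Tarin Canton + 11h = 14:45 UTC.
1 November 2019 is a Friday, so the first Sunday is November 3.
1 February 2020 is a Saturday, so Mondays fall on 3, 10, 17, 24; the last is February 24.
At the standard offset (UTC−05:00), 14:45 UTC − 5h = 09:45 Velek Isles standard time.
Daylight saving runs 3 November 2019 – 24 February 2020; the standard-time date in Velek Isles, 11 March 2020, is outside that window, so Velek Isles is on standard time at UTC−05:00.
14:45 UTC − 5h = 09:45 Velek Isles.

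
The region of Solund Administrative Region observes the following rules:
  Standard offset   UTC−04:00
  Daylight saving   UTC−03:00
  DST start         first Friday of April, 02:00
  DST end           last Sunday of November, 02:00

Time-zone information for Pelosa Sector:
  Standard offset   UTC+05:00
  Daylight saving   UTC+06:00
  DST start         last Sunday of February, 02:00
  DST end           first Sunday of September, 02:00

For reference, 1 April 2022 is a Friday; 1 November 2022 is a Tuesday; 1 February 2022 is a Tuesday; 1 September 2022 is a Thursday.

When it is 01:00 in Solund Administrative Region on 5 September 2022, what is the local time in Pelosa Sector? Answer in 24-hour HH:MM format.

09:00

1 April 2022 is a Friday, so the first Friday is April 1.
1 November 2022 is a Tuesday, so Sundays fall on 6, 13, 20, 27; the last is November 27.
5 September 2022 lies within the daylight-saving period (1 April – 27 November), so Solund Administrative Region is on daylight time, UTC−03:00.
01:00 Solund Administrative Region + 3h = 04:00 UTC.
1 February 2022 is a Tuesday, so Sundays fall on 6, 13, 20, 27; the last is February 27.
1 September 2022 is a Thursday, so the first Sunday is September 4.
At the standard offset (UTC+05:00), 04:00 UTC + 5h = 09:00 Pelosa Sector standard time.
Daylight saving runs 27 February – 4 September; the standard-time date in Pelosa Sector, 5 September 2022, is outside that window, so Pelosa Sector is on standard time at UTC+05:00.
04:00 UTC + 5h = 09:00 Pelosa Sector.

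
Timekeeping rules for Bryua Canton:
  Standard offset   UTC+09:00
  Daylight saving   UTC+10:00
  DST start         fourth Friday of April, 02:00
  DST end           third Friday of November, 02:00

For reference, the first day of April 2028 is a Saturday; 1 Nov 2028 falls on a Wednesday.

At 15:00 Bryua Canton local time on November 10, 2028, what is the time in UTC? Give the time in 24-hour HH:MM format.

1 April 2028 is a Saturday, so the first Friday is April 7 and the fourth is April 28.
1 November 2028 is a Wednesday, so the first Friday is November 3 and the third is November 17.
November 10, 2028 falls between 28 April and 17 November, so daylight saving is in effect and Bryua Canton is at UTC+10:00.
15:00 local − 10h = 05:00 UTC.

05:00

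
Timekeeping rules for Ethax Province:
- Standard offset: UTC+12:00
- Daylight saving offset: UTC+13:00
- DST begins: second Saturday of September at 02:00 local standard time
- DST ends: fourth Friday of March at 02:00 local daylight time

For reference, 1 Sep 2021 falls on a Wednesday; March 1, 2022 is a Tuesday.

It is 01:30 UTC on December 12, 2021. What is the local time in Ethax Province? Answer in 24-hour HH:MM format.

14:30

1 September 2021 is a Wednesday, so the first Saturday is September 4 and the second is September 11.
1 March 2022 is a Tuesday, so the first Friday is March 4 and the fourth is March 25.
At the standard offset (UTC+12:00), 01:30 UTC + 12h = 13:30 Ethax Province standard time.
The standard-time date in Ethax Province, December 12, 2021, falls between 11 September 2021 and 25 March 2022, so daylight saving is in effect and Ethax Province is at UTC+13:00.
01:30 UTC + 13h = 14:30 local.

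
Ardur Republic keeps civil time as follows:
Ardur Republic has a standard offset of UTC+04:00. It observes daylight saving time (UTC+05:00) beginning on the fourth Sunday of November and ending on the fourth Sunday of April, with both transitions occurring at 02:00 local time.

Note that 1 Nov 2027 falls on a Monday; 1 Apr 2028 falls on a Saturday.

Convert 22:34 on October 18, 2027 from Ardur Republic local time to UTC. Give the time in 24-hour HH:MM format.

1 November 2027 is a Monday, so the first Sunday is November 7 and the fourth is November 28.
1 April 2028 is a Saturday, so the first Sunday is April 2 and the fourth is April 23.
October 18, 2027 is outside the daylight-saving period (28 November 2027 – 23 April 2028), so Ardur Republic is on standard time, UTC+04:00.
22:34 local − 4h = 18:34 UTC.

18:34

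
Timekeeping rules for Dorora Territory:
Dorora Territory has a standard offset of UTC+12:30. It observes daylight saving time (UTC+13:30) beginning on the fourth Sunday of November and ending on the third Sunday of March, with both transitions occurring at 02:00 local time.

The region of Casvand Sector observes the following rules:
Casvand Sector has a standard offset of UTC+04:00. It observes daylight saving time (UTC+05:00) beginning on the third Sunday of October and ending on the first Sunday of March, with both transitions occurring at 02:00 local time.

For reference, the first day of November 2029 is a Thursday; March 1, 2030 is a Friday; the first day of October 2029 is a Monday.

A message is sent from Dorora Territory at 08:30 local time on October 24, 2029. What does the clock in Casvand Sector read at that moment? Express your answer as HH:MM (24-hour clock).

1 November 2029 is a Thursday, so the first Sunday is November 4 and the fourth is November 25.
1 March 2030 is a Friday, so the first Sunday is March 3 and the third is March 17.
October 24, 2029 does not fall between 25 November 2029 and 17 March 2030, so daylight saving is not in effect and Dorora Territory is at UTC+12:30.
08:30 Dorora Territory − 12h30m = 20:00 UTC (rolling into the previous day, 23 October 2029).
1 October 2029 is a Monday, so the first Sunday is October 7 and the third is October 21.
1 March 2030 is a Friday, so the first Sunday is March 3.
At the standard offset (UTC+04:00), 20:00 UTC + 4h = 00:00 Casvand Sector standard time (rolling into the next day, 24 October 2029).
The standard-time date in Casvand Sector, October 24, 2029, lies within the daylight-saving period (21 October 2029 – 3 March 2030), so Casvand Sector is on daylight time, UTC+05:00.
20:00 UTC + 5h = 01:00 Casvand Sector (rolling into the next day, 24 October 2029).

01:00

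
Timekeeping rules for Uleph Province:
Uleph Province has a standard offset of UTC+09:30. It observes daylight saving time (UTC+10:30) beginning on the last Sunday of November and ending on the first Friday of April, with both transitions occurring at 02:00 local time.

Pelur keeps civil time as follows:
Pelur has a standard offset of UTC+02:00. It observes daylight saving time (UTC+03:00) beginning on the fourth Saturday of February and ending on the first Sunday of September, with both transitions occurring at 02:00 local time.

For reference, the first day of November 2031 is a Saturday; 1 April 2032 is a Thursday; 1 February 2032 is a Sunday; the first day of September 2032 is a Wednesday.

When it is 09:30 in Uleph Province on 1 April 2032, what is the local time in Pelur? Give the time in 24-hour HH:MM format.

02:00

1 November 2031 is a Saturday, so Sundays fall on 2, 9, 16, 23, 30; the last is November 30.
1 April 2032 is a Thursday, so the first Friday is April 2.
1 April 2032 falls between 30 November 2031 and 2 April 2032, so daylight saving is in effect and Uleph Province is at UTC+10:30.
09:30 Uleph Province − 10h30m = 23:00 UTC (rolling into the previous day, 31 March 2032).
1 February 2032 is a Sunday, so the first Saturday is February 7 and the fourth is February 28.
1 September 2032 is a Wednesday, so the first Sunday is September 5.
At the standard offset (UTC+02:00), 23:00 UTC + 2h = 01:00 Pelur standard time (rolling into the next day, 1 April 2032).
The standard-time date in Pelur, 1 April 2032, lies within the daylight-saving period (28 February – 5 September), so Pelur is on daylight time, UTC+03:00.
23:00 UTC + 3h = 02:00 Pelur (rolling into the next day, 1 April 2032).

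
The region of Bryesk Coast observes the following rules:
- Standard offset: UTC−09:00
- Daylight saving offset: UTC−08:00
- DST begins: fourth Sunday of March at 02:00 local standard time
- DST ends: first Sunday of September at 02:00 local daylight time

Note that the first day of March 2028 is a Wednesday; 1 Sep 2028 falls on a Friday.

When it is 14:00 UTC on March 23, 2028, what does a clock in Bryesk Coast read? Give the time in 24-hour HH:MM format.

05:00

1 March 2028 is a Wednesday, so the first Sunday is March 5 and the fourth is March 26.
1 September 2028 is a Friday, so the first Sunday is September 3.
At the standard offset (UTC−09:00), 14:00 UTC − 9h = 05:00 Bryesk Coast standard time.
The standard-time date in Bryesk Coast, March 23, 2028, does not fall between 26 March and 3 September, so daylight saving is not in effect and Bryesk Coast is at UTC−09:00.
14:00 UTC − 9h = 05:00 local.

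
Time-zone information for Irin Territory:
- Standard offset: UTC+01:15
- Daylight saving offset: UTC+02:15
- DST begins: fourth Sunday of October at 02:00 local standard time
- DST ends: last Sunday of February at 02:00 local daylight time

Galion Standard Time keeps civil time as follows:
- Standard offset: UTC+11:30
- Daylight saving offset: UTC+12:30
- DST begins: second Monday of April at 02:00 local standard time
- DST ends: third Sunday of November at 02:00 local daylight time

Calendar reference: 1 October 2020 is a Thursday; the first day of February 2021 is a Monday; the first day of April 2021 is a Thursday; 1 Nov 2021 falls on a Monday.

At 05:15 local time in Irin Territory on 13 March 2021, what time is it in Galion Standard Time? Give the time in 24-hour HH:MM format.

15:30

1 October 2020 is a Thursday, so the first Sunday is October 4 and the fourth is October 25.
1 February 2021 is a Monday, so Sundays fall on 7, 14, 21, 28; the last is February 28.
13 March 2021 does not fall between 25 October 2020 and 28 February 2021, so daylight saving is not in effect and Irin Territory is at UTC+01:15.
05:15 Irin Territory − 1h15m = 04:00 UTC.
1 April 2021 is a Thursday, so the first Monday is April 5 and the second is April 12.
1 November 2021 is a Monday, so the first Sunday is November 7 and the third is November 21.
At the standard offset (UTC+11:30), 04:00 UTC + 11h30m = 15:30 Galion Standard Time standard time.
The standard-time date in Galion Standard Time, 13 March 2021, is outside the daylight-saving period (12 April – 21 November), so Galion Standard Time is on standard time, UTC+11:30.
04:00 UTC + 11h30m = 15:30 Galion Standard Time.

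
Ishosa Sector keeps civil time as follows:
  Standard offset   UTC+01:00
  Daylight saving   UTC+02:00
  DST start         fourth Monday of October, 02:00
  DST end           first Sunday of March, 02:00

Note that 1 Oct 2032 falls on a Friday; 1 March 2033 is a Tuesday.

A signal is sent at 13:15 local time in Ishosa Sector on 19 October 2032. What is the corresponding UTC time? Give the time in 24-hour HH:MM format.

1 October 2032 is a Friday, so the first Monday is October 4 and the fourth is October 25.
1 March 2033 is a Tuesday, so the first Sunday is March 6.
Daylight saving runs 25 October 2032 – 6 March 2033; 19 October 2032 is outside that window, so Ishosa Sector is on standard time at UTC+01:00.
13:15 local − 1h = 12:15 UTC.

12:15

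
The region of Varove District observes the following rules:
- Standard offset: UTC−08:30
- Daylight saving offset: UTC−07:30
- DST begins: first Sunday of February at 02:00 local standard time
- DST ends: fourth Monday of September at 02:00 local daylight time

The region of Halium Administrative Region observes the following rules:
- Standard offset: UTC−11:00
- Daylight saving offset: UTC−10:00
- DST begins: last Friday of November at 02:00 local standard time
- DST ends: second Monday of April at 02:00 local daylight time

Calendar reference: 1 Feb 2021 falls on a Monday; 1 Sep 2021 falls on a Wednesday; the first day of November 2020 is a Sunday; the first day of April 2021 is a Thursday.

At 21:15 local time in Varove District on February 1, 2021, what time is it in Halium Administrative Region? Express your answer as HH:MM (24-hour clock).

19:45

1 February 2021 is a Monday, so the first Sunday is February 7.
1 September 2021 is a Wednesday, so the first Monday is September 6 and the fourth is September 27.
Daylight saving runs 7 February – 27 September; February 1, 2021 is outside that window, so Varove District is on standard time at UTC−08:30.
21:15 Varove District + 8h30m = 05:45 UTC (rolling into the next day, 2 February 2021).
1 November 2020 is a Sunday, so Fridays fall on 6, 13, 20, 27; the last is November 27.
1 April 2021 is a Thursday, so the first Monday is April 5 and the second is April 12.
At the standard offset (UTC−11:00), 05:45 UTC − 11h = 18:45 Halium Administrative Region standard time (rolling into the previous day, 1 February 2021).
Daylight saving runs 27 November 2020 – 12 April 2021; the standard-time date in Halium Administrative Region, February 1, 2021, is inside that window, so Halium Administrative Region is at UTC−10:00.
05:45 UTC − 10h = 19:45 Halium Administrative Region (rolling into the previous day, 1 February 2021).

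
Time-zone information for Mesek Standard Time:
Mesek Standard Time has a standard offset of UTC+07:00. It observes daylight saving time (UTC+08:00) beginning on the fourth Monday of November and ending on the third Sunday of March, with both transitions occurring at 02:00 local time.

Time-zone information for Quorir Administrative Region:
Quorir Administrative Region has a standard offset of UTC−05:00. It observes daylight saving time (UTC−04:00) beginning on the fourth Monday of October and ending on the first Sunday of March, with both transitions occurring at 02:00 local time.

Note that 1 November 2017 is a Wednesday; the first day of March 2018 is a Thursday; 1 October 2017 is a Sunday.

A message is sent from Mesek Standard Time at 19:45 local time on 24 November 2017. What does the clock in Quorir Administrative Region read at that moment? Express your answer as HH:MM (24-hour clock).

1 November 2017 is a Wednesday, so the first Monday is November 6 and the fourth is November 27.
1 March 2018 is a Thursday, so the first Sunday is March 4 and the third is March 18.
Daylight saving runs 27 November 2017 – 18 March 2018; 24 November 2017 is outside that window, so Mesek Standard Time is on standard time at UTC+07:00.
19:45 Mesek Standard Time − 7h = 12:45 UTC.
1 October 2017 is a Sunday, so the first Monday is October 2 and the fourth is October 23.
1 March 2018 is a Thursday, so the first Sunday is March 4.
At the standard offset (UTC−05:00), 12:45 UTC − 5h = 07:45 Quorir Administrative Region standard time.
The standard-time date in Quorir Administrative Region, 24 November 2017, lies within the daylight-saving period (23 October 2017 – 4 March 2018), so Quorir Administrative Region is on daylight time, UTC−04:00.
12:45 UTC − 4h = 08:45 Quorir Administrative Region.

08:45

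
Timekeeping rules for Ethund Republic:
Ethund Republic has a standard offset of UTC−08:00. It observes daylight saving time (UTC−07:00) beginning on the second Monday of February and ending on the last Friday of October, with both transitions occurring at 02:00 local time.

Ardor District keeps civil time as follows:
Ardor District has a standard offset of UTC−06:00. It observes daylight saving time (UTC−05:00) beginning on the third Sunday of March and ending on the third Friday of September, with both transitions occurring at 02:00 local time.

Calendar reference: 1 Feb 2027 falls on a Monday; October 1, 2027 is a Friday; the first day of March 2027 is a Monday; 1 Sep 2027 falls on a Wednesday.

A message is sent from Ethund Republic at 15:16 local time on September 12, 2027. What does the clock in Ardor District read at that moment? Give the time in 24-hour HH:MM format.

1 February 2027 is a Monday, so the first Monday is February 1 and the second is February 8.
1 October 2027 is a Friday, so Fridays fall on 1, 8, 15, 22, 29; the last is October 29.
Daylight saving runs 8 February – 29 October; September 12, 2027 is inside that window, so Ethund Republic is at UTC−07:00.
15:16 Ethund Republic + 7h = 22:16 UTC.
1 March 2027 is a Monday, so the first Sunday is March 7 and the third is March 21.
1 September 2027 is a Wednesday, so the first Friday is September 3 and the third is September 17.
At the standard offset (UTC−06:00), 22:16 UTC − 6h = 16:16 Ardor District standard time.
Daylight saving runs 21 March – 17 September; the standard-time date in Ardor District, September 12, 2027, is inside that window, so Ardor District is at UTC−05:00.
22:16 UTC − 5h = 17:16 Ardor District.

17:16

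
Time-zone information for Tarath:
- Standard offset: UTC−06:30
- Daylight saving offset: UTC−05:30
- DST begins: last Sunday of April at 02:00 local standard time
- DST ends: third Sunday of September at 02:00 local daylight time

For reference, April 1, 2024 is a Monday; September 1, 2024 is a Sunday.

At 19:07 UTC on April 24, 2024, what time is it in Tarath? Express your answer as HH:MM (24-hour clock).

12:37

1 April 2024 is a Monday, so Sundays fall on 7, 14, 21, 28; the last is April 28.
1 September 2024 is a Sunday, so the first Sunday is September 1 and the third is September 15.
At the standard offset (UTC−06:30), 19:07 UTC − 6h30m = 12:37 Tarath standard time.
The standard-time date in Tarath, April 24, 2024, is outside the daylight-saving period (28 April – 15 September), so Tarath is on standard time, UTC−06:30.
19:07 UTC − 6h30m = 12:37 local.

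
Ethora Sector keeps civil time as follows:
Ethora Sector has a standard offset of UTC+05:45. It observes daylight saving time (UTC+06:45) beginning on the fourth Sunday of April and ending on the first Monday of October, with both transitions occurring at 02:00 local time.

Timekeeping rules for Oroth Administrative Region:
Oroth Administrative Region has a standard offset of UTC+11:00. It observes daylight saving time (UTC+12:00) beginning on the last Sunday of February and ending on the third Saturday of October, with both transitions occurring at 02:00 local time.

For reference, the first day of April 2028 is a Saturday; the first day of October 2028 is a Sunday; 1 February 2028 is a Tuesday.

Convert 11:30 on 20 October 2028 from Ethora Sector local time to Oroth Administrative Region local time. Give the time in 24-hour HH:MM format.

1 April 2028 is a Saturday, so the first Sunday is April 2 and the fourth is April 23.
1 October 2028 is a Sunday, so the first Monday is October 2.
20 October 2028 does not fall between 23 April and 2 October, so daylight saving is not in effect and Ethora Sector is at UTC+05:45.
11:30 Ethora Sector − 5h45m = 05:45 UTC.
1 February 2028 is a Tuesday, so Sundays fall on 6, 13, 20, 27; the last is February 27.
1 October 2028 is a Sunday, so the first Saturday is October 7 and the third is October 21.
At the standard offset (UTC+11:00), 05:45 UTC + 11h = 16:45 Oroth Administrative Region standard time.
Daylight saving runs 27 February – 21 October; the standard-time date in Oroth Administrative Region, 20 October 2028, is inside that window, so Oroth Administrative Region is at UTC+12:00.
05:45 UTC + 12h = 17:45 Oroth Administrative Region.

17:45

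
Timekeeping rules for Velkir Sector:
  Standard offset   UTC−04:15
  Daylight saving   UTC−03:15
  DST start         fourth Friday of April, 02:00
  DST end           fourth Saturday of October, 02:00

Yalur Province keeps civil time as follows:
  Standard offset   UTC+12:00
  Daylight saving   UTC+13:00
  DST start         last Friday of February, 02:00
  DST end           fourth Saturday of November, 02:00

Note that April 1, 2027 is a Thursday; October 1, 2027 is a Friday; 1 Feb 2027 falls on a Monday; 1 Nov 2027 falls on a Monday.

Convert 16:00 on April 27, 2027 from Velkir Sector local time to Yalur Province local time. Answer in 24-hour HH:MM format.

08:15

1 April 2027 is a Thursday, so the first Friday is April 2 and the fourth is April 23.
1 October 2027 is a Friday, so the first Saturday is October 2 and the fourth is October 23.
Daylight saving runs 23 April – 23 October; April 27, 2027 is inside that window, so Velkir Sector is at UTC−03:15.
16:00 Velkir Sector + 3h15m = 19:15 UTC.
1 February 2027 is a Monday, so Fridays fall on 5, 12, 19, 26; the last is February 26.
1 November 2027 is a Monday, so the first Saturday is November 6 and the fourth is November 27.
At the standard offset (UTC+12:00), 19:15 UTC + 12h = 07:15 Yalur Province standard time (rolling into the next day, 28 April 2027).
The standard-time date in Yalur Province, April 28, 2027, lies within the daylight-saving period (26 February – 27 November), so Yalur Province is on daylight time, UTC+13:00.
19:15 UTC + 13h = 08:15 Yalur Province (rolling into the next day, 28 April 2027).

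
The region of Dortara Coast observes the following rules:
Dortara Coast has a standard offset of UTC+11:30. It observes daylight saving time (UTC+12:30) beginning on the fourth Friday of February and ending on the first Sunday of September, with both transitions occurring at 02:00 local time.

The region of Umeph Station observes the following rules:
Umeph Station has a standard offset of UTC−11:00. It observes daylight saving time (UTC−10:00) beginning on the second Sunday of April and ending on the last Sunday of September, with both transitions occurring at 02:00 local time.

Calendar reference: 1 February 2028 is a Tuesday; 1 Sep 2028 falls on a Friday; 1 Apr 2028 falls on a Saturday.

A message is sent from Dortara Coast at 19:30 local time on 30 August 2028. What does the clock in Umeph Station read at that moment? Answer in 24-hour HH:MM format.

21:00

1 February 2028 is a Tuesday, so the first Friday is February 4 and the fourth is February 25.
1 September 2028 is a Friday, so the first Sunday is September 3.
30 August 2028 falls between 25 February and 3 September, so daylight saving is in effect and Dortara Coast is at UTC+12:30.
19:30 Dortara Coast − 12h30m = 07:00 UTC.
1 April 2028 is a Saturday, so the first Sunday is April 2 and the second is April 9.
1 September 2028 is a Friday, so Sundays fall on 3, 10, 17, 24; the last is September 24.
At the standard offset (UTC−11:00), 07:00 UTC − 11h = 20:00 Umeph Station standard time (rolling into the previous day, 29 August 2028).
Daylight saving runs 9 April – 24 September; the standard-time date in Umeph Station, 29 August 2028, is inside that window, so Umeph Station is at UTC−10:00.
07:00 UTC − 10h = 21:00 Umeph Station (rolling into the previous day, 29 August 2028).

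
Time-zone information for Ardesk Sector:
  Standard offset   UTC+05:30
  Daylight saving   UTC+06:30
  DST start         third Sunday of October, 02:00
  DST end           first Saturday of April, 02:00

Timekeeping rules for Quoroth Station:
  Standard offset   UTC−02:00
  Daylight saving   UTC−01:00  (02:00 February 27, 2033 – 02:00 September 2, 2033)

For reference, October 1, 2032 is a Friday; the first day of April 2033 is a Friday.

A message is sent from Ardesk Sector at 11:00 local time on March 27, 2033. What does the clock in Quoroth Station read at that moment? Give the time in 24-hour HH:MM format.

03:30

1 October 2032 is a Friday, so the first Sunday is October 3 and the third is October 17.
1 April 2033 is a Friday, so the first Saturday is April 2.
March 27, 2033 lies within the daylight-saving period (17 October 2032 – 2 April 2033), so Ardesk Sector is on daylight time, UTC+06:30.
11:00 Ardesk Sector − 6h30m = 04:30 UTC.
At the standard offset (UTC−02:00), 04:30 UTC − 2h = 02:30 Quoroth Station standard time.
The standard-time date in Quoroth Station, March 27, 2033, lies within the daylight-saving period (27 February – 2 September), so Quoroth Station is on daylight time, UTC−01:00.
04:30 UTC − 1h = 03:30 Quoroth Station.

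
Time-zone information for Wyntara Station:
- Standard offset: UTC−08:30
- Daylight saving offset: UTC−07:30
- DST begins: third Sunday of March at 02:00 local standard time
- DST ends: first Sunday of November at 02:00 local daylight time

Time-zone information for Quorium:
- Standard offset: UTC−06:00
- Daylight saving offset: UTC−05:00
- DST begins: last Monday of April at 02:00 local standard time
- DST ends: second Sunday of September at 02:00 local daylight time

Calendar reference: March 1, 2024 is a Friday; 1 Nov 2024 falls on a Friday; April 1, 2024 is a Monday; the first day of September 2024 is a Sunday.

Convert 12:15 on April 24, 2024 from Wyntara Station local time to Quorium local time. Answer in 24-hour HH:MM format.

13:45

1 March 2024 is a Friday, so the first Sunday is March 3 and the third is March 17.
1 November 2024 is a Friday, so the first Sunday is November 3.
April 24, 2024 falls between 17 March and 3 November, so daylight saving is in effect and Wyntara Station is at UTC−07:30.
12:15 Wyntara Station + 7h30m = 19:45 UTC.
1 April 2024 is a Monday, so Mondays fall on 1, 8, 15, 22, 29; the last is April 29.
1 September 2024 is a Sunday, so the first Sunday is September 1 and the second is September 8.
At the standard offset (UTC−06:00), 19:45 UTC − 6h = 13:45 Quorium standard time.
The standard-time date in Quorium, April 24, 2024, does not fall between 29 April and 8 September, so daylight saving is not in effect and Quorium is at UTC−06:00.
19:45 UTC − 6h = 13:45 Quorium.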